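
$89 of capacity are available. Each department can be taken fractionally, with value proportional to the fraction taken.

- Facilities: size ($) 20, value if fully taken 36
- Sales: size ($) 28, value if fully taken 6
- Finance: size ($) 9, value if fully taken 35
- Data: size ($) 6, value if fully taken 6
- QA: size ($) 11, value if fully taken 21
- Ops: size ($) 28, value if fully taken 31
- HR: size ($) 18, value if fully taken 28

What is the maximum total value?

Rank by value-to-size ratio: Finance 35/9≈3.89, QA 21/11≈1.91, Facilities 36/20≈1.8, HR 28/18≈1.56, Ops 31/28≈1.11, Data 6/6≈1, Sales 6/28≈0.214.
Take all of Finance (9 $, value 35) → 80 $ left.
Take all of QA (11 $, value 21) → 69 $ left.
Take all of Facilities (20 $, value 36) → 49 $ left.
Take all of HR (18 $, value 28) → 31 $ left.
Ops: take in full, 28 $ for value 31 → 3 left.
Fill the last 3 $ with part of Data: 3/6 of it earns 3.
Total value = 154.

154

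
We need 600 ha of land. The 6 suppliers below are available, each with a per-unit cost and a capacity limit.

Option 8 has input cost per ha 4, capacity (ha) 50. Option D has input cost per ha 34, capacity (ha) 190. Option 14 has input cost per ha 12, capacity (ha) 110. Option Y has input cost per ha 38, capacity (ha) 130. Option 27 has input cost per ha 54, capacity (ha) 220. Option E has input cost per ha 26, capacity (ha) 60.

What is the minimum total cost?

Fill from the cheapest supplier first.
Option 8 at 4: take all 50 ha → 550 still needed.
Option 14 at 12: take all 110 ha → 440 still needed.
Take 60 from Option E at 26 → need 380 more.
Option D (34): use full 190 → 190 ha to go.
Take 130 from Option Y at 38 → need 60 more.
Option 27 (54): take the remaining 60 → done.
Cost = 50×4 + 110×12 + 60×26 + 190×34 + 130×38 + 60×54 = 17720.

17720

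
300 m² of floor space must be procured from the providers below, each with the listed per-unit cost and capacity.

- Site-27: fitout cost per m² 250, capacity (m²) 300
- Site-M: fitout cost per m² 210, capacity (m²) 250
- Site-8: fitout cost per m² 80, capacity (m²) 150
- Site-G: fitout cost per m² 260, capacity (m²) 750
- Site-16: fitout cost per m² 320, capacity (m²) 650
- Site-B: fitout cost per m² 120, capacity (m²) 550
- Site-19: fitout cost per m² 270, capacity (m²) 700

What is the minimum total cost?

Fill from the cheapest provider first.
Site-8 at 80: take all 150 m² — 150 still needed.
Site-B at 120: take 150 of its 550 — requirement met.
Site-M, Site-27, Site-G, Site-19, Site-16: unused.
Cost = 150×80 + 150×120 = 30000.

30000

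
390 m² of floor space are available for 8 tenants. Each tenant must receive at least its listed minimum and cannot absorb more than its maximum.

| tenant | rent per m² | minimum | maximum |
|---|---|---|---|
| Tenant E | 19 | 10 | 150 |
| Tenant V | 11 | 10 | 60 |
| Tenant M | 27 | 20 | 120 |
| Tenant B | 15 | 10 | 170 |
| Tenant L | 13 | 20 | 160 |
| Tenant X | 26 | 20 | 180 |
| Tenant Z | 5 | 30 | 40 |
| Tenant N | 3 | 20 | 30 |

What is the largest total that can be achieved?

Meeting every minimum uses 10+10+20+10+20+20+30+20 = 140 m², leaving 250.
Highest rent per m² first: Tenant M 27 > Tenant X 26 > Tenant E 19 > Tenant B 15 > Tenant L 13 > Tenant V 11 > Tenant Z 5 > Tenant N 3.
Tenant M: +100 to 120 (cap) → 150 left.
Tenant X: +150 (room for 160) → 170. Pool exhausted.
Total = 19×10 + 11×10 + 27×120 + 15×10 + 13×20 + 26×170 + 5×30 + 3×20 = 8580.

8580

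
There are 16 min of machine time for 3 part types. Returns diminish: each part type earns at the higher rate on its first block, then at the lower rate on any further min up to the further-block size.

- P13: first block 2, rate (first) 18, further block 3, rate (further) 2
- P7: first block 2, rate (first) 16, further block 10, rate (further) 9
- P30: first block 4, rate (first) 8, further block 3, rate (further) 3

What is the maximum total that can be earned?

Order all 6 blocks by rate: P13/first 18 > P7/first 16 > P7/second 9 > P30/first 8 > P30/second 3 > P13/second 2.
P13 first at 18: fill all 2 — 14 left.
P7 first at 16: fill all 2 — 12 left.
P7 second at 9: fill all 10 — 2 left.
P30 first at 8: only 2 left, fill 2.
Total = 18×2 + 16×2 + 9×10 + 8×2 = 174.

174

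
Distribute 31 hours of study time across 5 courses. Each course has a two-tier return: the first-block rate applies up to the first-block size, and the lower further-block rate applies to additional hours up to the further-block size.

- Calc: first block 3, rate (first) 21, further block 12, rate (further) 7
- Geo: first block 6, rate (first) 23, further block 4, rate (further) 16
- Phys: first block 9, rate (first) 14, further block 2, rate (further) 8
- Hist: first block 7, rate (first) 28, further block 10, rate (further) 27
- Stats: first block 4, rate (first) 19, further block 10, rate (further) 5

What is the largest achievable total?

759

Order all 10 blocks by rate: Hist/tier1 28 > Hist/tier2 27 > Geo/tier1 23 > Calc/tier1 21 > Stats/tier1 19 > Geo/tier2 16 > Phys/tier1 14 > Phys/tier2 8 > Calc/tier2 7 > Stats/tier2 5.
Hist/tier1 (28): +7 → 24 left.
Fill Hist tier2 block (10 at 27) → 14 left.
Geo/tier1 (23): +6 → 8 left.
Fill Calc tier1 block (3 at 21) → 5 left.
Stats tier1 at 19: fill all 4 → 1 left.
1 remain; put them into Geo tier2 at 16.
Total = 28×7 + 27×10 + 23×6 + 21×3 + 19×4 + 16×1 = 759.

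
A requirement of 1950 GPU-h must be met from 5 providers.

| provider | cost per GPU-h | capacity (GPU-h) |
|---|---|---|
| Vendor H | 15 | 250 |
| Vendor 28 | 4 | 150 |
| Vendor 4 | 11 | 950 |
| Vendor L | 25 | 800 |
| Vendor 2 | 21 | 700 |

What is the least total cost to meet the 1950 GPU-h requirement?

27400

Cheapest first:
Vendor 28 (4): use full 150 — 1800 GPU-h to go.
Vendor 4 (11): use full 950 — 850 GPU-h to go.
Vendor H at 15: take all 250 GPU-h — 600 still needed.
Vendor 2 at 21: take 600 of its 700 — requirement met.
Vendor L: unused.
Cost = 150×4 + 950×11 + 250×15 + 600×21 = 27400.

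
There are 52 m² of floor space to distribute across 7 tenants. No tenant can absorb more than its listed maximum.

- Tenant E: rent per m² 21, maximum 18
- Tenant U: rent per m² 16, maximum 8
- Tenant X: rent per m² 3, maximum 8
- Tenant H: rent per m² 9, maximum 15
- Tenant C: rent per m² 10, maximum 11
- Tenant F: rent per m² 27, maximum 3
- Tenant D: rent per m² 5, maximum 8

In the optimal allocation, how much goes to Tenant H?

Rank by rent per m²: Tenant F 27 > Tenant E 21 > Tenant U 16 > Tenant C 10 > Tenant H 9 > Tenant D 5 > Tenant X 3.
Tenant F: +3 to 3 (cap) ; 49 left.
Give Tenant E 18 to hit its cap of 18 ; 31 left.
Tenant U takes 8 to reach its cap of 8 ; 23 left.
Tenant C: +11 to 11 (cap) ; 12 left.
Only 12 left; Tenant H takes them to reach 12.

12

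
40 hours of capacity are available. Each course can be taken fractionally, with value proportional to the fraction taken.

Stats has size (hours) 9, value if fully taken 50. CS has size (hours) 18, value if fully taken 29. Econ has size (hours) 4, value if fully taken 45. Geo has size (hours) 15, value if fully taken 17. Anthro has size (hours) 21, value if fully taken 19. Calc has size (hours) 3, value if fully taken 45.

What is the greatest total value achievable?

Rank by value-to-size ratio: Calc 45/3≈15, Econ 45/4≈11.2, Stats 50/9≈5.56, CS 29/18≈1.61, Geo 17/15≈1.13, Anthro 19/21≈0.905.
Take all of Calc (3 hours, value 45) ; 37 hours left.
Take all of Econ (4 hours, value 45) ; 33 hours left.
Take all of Stats (9 hours, value 50) ; 24 hours left.
CS: take in full, 18 hours for value 29 ; 6 left.
Fill the last 6 hours with part of Geo: 6/15 of it earns 6.8.
Total value = 175.8.

175.8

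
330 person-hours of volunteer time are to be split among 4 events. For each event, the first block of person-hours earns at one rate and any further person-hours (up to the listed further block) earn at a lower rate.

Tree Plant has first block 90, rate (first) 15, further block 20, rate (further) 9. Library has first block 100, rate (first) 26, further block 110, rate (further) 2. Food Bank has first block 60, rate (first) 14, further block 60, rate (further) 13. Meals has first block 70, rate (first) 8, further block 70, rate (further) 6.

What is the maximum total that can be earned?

Treat each block as its own option and order by rate: Library/T1 26 > Tree Plant/T1 15 > Food Bank/T1 14 > Food Bank/T2 13 > Tree Plant/T2 9 > Meals/T1 8 > Meals/T2 6 > Library/T2 2.
Fill Library T1 block (100 at 26) — 230 left.
Fill Tree Plant T1 block (90 at 15) — 140 left.
Food Bank/T1 (14): +60 — 80 left.
Fill Food Bank T2 block (60 at 13) — 20 left.
Fill Tree Plant T2 block (20 at 9) — 0 left.
Total = 26×100 + 15×90 + 14×60 + 13×60 + 9×20 = 5750.

5750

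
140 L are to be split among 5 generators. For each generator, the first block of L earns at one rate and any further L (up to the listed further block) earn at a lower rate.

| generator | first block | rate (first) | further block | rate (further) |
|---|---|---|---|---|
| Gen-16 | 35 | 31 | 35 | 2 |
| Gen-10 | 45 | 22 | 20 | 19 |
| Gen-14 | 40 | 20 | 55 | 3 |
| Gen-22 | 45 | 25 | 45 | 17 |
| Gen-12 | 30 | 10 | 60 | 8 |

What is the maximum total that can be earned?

Rank every tier by rate: Gen-16/T1 31 > Gen-22/T1 25 > Gen-10/T1 22 > Gen-14/T1 20 > Gen-10/T2 19 > Gen-22/T2 17 > Gen-12/T1 10 > Gen-12/T2 8 > Gen-14/T2 3 > Gen-16/T2 2.
Fill Gen-16 T1 block (35 at 31) → 105 left.
Gen-22 T1 at 25: fill all 45 → 60 left.
Gen-10/T1 (22): +45 → 15 left.
Gen-14 T1 at 20: only 15 left, fill 15.
Total = 31×35 + 25×45 + 22×45 + 20×15 = 3500.

3500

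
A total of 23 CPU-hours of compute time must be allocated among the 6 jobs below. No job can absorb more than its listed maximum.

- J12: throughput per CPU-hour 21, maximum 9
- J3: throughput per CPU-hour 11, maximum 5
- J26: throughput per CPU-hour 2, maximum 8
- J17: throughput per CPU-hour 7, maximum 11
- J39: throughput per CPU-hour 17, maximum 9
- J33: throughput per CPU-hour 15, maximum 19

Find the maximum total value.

417

Order the jobs by throughput per CPU-hour: J12 21 > J39 17 > J33 15 > J3 11 > J17 7 > J26 2.
J12 takes 9 to reach its cap of 9 ; 14 left.
Give J39 9 to hit its cap of 9 ; 5 left.
J33: +5 (room for 19) → 5. Pool exhausted.
Total = 21×9 + 17×9 + 15×5 = 417.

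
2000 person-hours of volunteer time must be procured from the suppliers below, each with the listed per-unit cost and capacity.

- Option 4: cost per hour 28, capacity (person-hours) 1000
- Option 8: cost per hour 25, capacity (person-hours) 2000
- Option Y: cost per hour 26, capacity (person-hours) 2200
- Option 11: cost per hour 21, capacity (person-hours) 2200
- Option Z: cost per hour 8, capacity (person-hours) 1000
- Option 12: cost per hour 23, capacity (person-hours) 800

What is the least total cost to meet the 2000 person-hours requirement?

Fill from the cheapest supplier first.
Option Z at 8: take all 1000 person-hours ; 1000 still needed.
Option 11 at 21: take 1000 of its 2200 ; requirement met.
Option 12, Option 8, Option Y, Option 4: unused.
Cost = 1000×8 + 1000×21 = 29000.

29000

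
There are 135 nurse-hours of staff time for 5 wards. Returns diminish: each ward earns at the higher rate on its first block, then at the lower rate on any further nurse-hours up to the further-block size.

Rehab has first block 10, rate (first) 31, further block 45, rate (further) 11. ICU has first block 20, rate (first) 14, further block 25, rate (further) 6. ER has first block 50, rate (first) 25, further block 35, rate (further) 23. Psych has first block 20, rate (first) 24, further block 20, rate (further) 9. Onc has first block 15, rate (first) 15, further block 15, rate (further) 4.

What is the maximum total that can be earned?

Rank every tier by rate: Rehab/tier1 31 > ER/tier1 25 > Psych/tier1 24 > ER/tier2 23 > Onc/tier1 15 > ICU/tier1 14 > Rehab/tier2 11 > Psych/tier2 9 > ICU/tier2 6 > Onc/tier2 4.
Rehab tier1 at 31: fill all 10 → 125 left.
ER tier1 at 25: fill all 50 → 75 left.
Psych/tier1 (24): +20 → 55 left.
ER/tier2 (23): +35 → 20 left.
Onc tier1 at 15: fill all 15 → 5 left.
ICU tier1 at 14: only 5 left, fill 5.
Total = 31×10 + 25×50 + 24×20 + 23×35 + 15×15 + 14×5 = 3140.

3140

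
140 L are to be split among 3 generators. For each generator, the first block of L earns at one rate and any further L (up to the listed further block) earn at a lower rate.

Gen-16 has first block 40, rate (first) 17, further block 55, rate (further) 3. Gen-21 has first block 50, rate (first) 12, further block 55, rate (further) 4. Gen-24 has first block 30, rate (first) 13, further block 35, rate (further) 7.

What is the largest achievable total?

1810

Order all 6 blocks by rate: Gen-16/tier1 17 > Gen-24/tier1 13 > Gen-21/tier1 12 > Gen-24/tier2 7 > Gen-21/tier2 4 > Gen-16/tier2 3.
Gen-16 tier1 at 17: fill all 40 → 100 left.
Gen-24/tier1 (13): +30 → 70 left.
Gen-21/tier1 (12): +50 → 20 left.
Gen-24/tier2: +20 of 35 at 7; pool empty.
Total = 17×40 + 13×30 + 12×50 + 7×20 = 1810.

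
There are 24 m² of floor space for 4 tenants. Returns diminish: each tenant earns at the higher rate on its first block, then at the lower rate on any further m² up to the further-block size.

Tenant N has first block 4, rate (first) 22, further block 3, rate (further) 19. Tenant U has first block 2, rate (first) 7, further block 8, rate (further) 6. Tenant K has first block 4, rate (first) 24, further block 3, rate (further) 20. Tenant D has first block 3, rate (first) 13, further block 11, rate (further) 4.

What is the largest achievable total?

384

Order all 8 blocks by rate: Tenant K/first 24 > Tenant N/first 22 > Tenant K/second 20 > Tenant N/second 19 > Tenant D/first 13 > Tenant U/first 7 > Tenant U/second 6 > Tenant D/second 4.
Tenant K/first (24): +4 ; 20 left.
Tenant N first at 22: fill all 4 ; 16 left.
Tenant K second at 20: fill all 3 ; 13 left.
Tenant N/second (19): +3 ; 10 left.
Tenant D/first (13): +3 ; 7 left.
Tenant U first at 7: fill all 2 ; 5 left.
Tenant U/second: +5 of 8 at 6; pool empty.
Total = 24×4 + 22×4 + 20×3 + 19×3 + 13×3 + 7×2 + 6×5 = 384.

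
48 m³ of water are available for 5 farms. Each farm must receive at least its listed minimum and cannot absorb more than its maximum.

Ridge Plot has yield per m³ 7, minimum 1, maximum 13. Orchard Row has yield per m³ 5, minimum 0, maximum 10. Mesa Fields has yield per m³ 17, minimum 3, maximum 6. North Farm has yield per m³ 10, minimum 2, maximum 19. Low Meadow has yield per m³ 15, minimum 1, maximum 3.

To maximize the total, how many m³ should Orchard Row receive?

Meeting every minimum uses 1+0+3+2+1 = 7 m³, leaving 41.
Rank by yield per m³: Mesa Fields 17 > Low Meadow 15 > North Farm 10 > Ridge Plot 7 > Orchard Row 5.
Give Mesa Fields 3 more to hit its cap of 6 → 38 left.
Low Meadow takes 2 more to reach its cap of 3 → 36 left.
Give North Farm 17 more to hit its cap of 19 → 19 left.
Ridge Plot takes 12 more to reach its cap of 13 → 7 left.
Orchard Row has room for 10 more but only 7 remain, so it gets 7.

7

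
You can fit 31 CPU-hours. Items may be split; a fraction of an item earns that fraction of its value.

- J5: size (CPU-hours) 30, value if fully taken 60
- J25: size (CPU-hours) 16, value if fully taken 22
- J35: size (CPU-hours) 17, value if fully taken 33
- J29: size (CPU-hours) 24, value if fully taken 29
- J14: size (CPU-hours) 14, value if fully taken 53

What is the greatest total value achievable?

Best value per unit of size first: J14 53/14≈3.79, J5 60/30≈2, J35 33/17≈1.94, J25 22/16≈1.38, J29 29/24≈1.21.
All 14 CPU-hours of J14 fit (value 53) → 17 remain.
Fill the last 17 CPU-hours with part of J5: 17/30 of it earns 34.
Total value = 87.

87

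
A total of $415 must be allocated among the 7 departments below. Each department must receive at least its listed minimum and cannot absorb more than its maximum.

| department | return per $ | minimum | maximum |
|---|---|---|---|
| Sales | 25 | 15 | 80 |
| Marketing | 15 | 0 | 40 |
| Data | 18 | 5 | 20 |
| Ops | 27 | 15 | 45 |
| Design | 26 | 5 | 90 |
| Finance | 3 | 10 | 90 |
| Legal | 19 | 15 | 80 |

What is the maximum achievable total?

8215

Meeting every minimum uses 15+0+5+15+5+10+15 = 65 $, leaving 350.
Rank by return per $: Ops 27 > Design 26 > Sales 25 > Legal 19 > Data 18 > Marketing 15 > Finance 3.
Ops: +30 to 45 (cap) ; 320 left.
Give Design 85 more to hit its cap of 90 ; 235 left.
Give Sales 65 more to hit its cap of 80 ; 170 left.
Give Legal 65 more to hit its cap of 80 ; 105 left.
Data: +15 to 20 (cap) ; 90 left.
Marketing takes 40 more to reach its cap of 40 ; 50 left.
Only 50 left; Finance takes them to reach 60.
Total = 25×80 + 15×40 + 18×20 + 27×45 + 26×90 + 3×60 + 19×80 = 8215.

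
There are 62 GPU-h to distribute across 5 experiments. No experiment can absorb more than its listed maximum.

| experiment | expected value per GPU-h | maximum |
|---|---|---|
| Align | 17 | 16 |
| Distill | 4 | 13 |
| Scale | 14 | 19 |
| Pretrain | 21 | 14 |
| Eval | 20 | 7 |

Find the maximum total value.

Highest expected value per GPU-h first: Pretrain 21 > Eval 20 > Align 17 > Scale 14 > Distill 4.
Give Pretrain 14 to hit its cap of 14 ; 48 left.
Eval: +7 to 7 (cap) ; 41 left.
Align: +16 to 16 (cap) ; 25 left.
Scale takes 19 to reach its cap of 19 ; 6 left.
Distill has room for 13 but only 6 remain, so it gets 6.
Total = 17×16 + 4×6 + 14×19 + 21×14 + 20×7 = 996.

996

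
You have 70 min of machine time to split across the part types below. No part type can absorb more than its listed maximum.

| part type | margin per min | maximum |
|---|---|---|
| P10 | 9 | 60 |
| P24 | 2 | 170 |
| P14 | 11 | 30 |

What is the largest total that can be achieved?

690

Highest margin per min first: P14 11 > P10 9 > P24 2.
Give P14 30 to hit its cap of 30 → 40 left.
P10: +40 (room for 60) → 40. Pool exhausted.
Total = 9×40 + 11×30 = 690.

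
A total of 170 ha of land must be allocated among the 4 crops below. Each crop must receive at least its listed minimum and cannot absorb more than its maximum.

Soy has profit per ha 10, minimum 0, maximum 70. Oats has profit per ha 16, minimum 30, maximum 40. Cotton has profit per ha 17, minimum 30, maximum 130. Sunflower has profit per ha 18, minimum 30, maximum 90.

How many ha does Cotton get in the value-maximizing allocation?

Meeting every minimum uses 0+30+30+30 = 90 ha, leaving 80.
Rank by profit per ha: Sunflower 18 > Cotton 17 > Oats 16 > Soy 10.
Give Sunflower 60 more to hit its cap of 90 ; 20 left.
Cotton: +20 (room for 100) → 50. Pool exhausted.

50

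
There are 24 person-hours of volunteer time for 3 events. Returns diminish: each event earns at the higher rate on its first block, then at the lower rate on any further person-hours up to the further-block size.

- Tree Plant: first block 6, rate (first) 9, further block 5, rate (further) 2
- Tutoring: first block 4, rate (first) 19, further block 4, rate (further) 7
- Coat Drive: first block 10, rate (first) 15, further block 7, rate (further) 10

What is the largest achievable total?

323

Rank every tier by rate: Tutoring/first 19 > Coat Drive/first 15 > Coat Drive/second 10 > Tree Plant/first 9 > Tutoring/second 7 > Tree Plant/second 2.
Fill Tutoring first block (4 at 19) — 20 left.
Coat Drive first at 15: fill all 10 — 10 left.
Coat Drive second at 10: fill all 7 — 3 left.
3 remain; put them into Tree Plant first at 9.
Total = 19×4 + 15×10 + 10×7 + 9×3 = 323.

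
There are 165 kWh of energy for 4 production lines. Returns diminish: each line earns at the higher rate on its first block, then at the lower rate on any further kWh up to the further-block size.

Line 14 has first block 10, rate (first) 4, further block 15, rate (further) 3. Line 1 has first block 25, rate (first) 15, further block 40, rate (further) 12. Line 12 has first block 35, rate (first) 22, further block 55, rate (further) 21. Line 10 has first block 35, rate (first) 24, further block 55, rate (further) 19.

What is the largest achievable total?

3525

Order all 8 blocks by rate: Line 10/first 24 > Line 12/first 22 > Line 12/second 21 > Line 10/second 19 > Line 1/first 15 > Line 1/second 12 > Line 14/first 4 > Line 14/second 3.
Line 10/first (24): +35 ; 130 left.
Line 12/first (22): +35 ; 95 left.
Line 12 second at 21: fill all 55 ; 40 left.
40 remain; put them into Line 10 second at 19.
Total = 24×35 + 22×35 + 21×55 + 19×40 = 3525.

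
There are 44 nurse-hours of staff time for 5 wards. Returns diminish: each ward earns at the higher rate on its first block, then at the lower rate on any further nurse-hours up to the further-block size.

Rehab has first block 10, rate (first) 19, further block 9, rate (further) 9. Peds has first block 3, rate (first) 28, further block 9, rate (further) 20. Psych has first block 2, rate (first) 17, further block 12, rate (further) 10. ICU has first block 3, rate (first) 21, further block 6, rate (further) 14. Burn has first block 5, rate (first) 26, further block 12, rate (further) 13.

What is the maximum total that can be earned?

843

Rank every tier by rate: Peds/first 28 > Burn/first 26 > ICU/first 21 > Peds/second 20 > Rehab/first 19 > Psych/first 17 > ICU/second 14 > Burn/second 13 > Psych/second 10 > Rehab/second 9.
Fill Peds first block (3 at 28) ; 41 left.
Fill Burn first block (5 at 26) ; 36 left.
ICU/first (21): +3 ; 33 left.
Fill Peds second block (9 at 20) ; 24 left.
Rehab/first (19): +10 ; 14 left.
Psych/first (17): +2 ; 12 left.
Fill ICU second block (6 at 14) ; 6 left.
6 remain; put them into Burn second at 13.
Total = 28×3 + 26×5 + 21×3 + 20×9 + 19×10 + 17×2 + 14×6 + 13×6 = 843.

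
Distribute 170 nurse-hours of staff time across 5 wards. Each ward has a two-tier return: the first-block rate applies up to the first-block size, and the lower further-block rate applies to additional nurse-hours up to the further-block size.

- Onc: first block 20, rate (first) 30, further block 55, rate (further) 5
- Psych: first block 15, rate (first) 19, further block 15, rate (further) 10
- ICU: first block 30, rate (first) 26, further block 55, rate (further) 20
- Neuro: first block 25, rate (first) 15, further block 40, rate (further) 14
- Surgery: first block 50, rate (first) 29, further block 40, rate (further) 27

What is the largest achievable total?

Order all 10 blocks by rate: Onc/tier1 30 > Surgery/tier1 29 > Surgery/tier2 27 > ICU/tier1 26 > ICU/tier2 20 > Psych/tier1 19 > Neuro/tier1 15 > Neuro/tier2 14 > Psych/tier2 10 > Onc/tier2 5.
Onc tier1 at 30: fill all 20 — 150 left.
Surgery/tier1 (29): +50 — 100 left.
Fill Surgery tier2 block (40 at 27) — 60 left.
ICU/tier1 (26): +30 — 30 left.
30 remain; put them into ICU tier2 at 20.
Total = 30×20 + 29×50 + 27×40 + 26×30 + 20×30 = 4510.

4510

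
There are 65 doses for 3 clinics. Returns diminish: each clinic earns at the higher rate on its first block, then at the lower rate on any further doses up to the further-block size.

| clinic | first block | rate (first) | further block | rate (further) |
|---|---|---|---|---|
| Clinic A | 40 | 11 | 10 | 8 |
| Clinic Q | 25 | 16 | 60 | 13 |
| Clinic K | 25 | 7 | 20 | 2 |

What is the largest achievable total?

920

Treat each block as its own option and order by rate: Clinic Q/T1 16 > Clinic Q/T2 13 > Clinic A/T1 11 > Clinic A/T2 8 > Clinic K/T1 7 > Clinic K/T2 2.
Clinic Q T1 at 16: fill all 25 — 40 left.
Clinic Q/T2: +40 of 60 at 13; pool empty.
Total = 16×25 + 13×40 = 920.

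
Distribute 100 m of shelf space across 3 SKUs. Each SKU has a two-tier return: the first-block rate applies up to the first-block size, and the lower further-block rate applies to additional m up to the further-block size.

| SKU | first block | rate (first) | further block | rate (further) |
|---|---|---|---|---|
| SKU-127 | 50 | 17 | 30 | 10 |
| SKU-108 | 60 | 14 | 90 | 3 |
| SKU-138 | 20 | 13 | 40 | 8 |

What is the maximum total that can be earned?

1550

Treat each block as its own option and order by rate: SKU-127/tier1 17 > SKU-108/tier1 14 > SKU-138/tier1 13 > SKU-127/tier2 10 > SKU-138/tier2 8 > SKU-108/tier2 3.
Fill SKU-127 tier1 block (50 at 17) ; 50 left.
SKU-108 tier1 at 14: only 50 left, fill 50.
Total = 17×50 + 14×50 = 1550.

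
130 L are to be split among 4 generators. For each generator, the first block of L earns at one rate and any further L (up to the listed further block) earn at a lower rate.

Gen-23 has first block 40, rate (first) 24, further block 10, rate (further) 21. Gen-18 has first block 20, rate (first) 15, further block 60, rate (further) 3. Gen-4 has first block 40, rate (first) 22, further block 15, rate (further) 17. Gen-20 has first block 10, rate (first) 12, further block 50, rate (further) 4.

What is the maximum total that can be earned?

Rank every tier by rate: Gen-23/tier1 24 > Gen-4/tier1 22 > Gen-23/tier2 21 > Gen-4/tier2 17 > Gen-18/tier1 15 > Gen-20/tier1 12 > Gen-20/tier2 4 > Gen-18/tier2 3.
Gen-23 tier1 at 24: fill all 40 — 90 left.
Fill Gen-4 tier1 block (40 at 22) — 50 left.
Gen-23/tier2 (21): +10 — 40 left.
Gen-4 tier2 at 17: fill all 15 — 25 left.
Gen-18/tier1 (15): +20 — 5 left.
Gen-20/tier1: +5 of 10 at 12; pool empty.
Total = 24×40 + 22×40 + 21×10 + 17×15 + 15×20 + 12×5 = 2665.

2665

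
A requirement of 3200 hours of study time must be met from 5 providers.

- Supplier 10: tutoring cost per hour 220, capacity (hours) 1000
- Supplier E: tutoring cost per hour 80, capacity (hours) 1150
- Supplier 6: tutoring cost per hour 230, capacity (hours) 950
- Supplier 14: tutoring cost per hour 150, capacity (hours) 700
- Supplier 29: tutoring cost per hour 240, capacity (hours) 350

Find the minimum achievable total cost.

Use providers in increasing cost order.
Take 1150 from Supplier E at 80 ; need 2050 more.
Take 700 from Supplier 14 at 150 ; need 1350 more.
Supplier 10 at 220: take all 1000 hours ; 350 still needed.
Supplier 6 at 230: take 350 of its 950 ; requirement met.
Supplier 29: unused.
Cost = 1150×80 + 700×150 + 1000×220 + 350×230 = 497500.

497500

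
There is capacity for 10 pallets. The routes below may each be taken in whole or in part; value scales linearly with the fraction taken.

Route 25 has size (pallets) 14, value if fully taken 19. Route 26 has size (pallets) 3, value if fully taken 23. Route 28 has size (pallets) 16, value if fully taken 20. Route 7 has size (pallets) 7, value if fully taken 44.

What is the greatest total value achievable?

Rank by value-to-size ratio: Route 26 23/3≈7.67, Route 7 44/7≈6.29, Route 25 19/14≈1.36, Route 28 20/16≈1.25.
Route 26: take in full, 3 pallets for value 23 → 7 left.
Take all of Route 7 (7 pallets, value 44) → 0 pallets left.
Total value = 67.

67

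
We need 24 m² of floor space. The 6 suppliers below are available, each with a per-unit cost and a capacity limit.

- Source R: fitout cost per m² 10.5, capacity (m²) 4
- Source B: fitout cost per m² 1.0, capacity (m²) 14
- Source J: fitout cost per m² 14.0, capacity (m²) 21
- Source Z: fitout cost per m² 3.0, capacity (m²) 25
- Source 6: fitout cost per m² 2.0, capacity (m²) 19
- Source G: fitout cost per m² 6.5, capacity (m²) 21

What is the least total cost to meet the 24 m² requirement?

Fill from the cheapest supplier first.
Source B (1.0): use full 14 → 10 m² to go.
Take 10 from Source 6 at 2.0 to finish.
Source Z, Source G, Source R, Source J: unused.
Cost = 14×1.0 + 10×2.0 = 34.

34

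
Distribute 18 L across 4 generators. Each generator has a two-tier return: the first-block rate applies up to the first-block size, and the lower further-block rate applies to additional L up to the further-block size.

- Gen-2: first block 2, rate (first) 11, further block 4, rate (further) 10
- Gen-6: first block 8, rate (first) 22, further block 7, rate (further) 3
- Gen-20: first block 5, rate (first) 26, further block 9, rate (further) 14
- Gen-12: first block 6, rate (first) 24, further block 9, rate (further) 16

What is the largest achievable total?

428

Treat each block as its own option and order by rate: Gen-20/tier1 26 > Gen-12/tier1 24 > Gen-6/tier1 22 > Gen-12/tier2 16 > Gen-20/tier2 14 > Gen-2/tier1 11 > Gen-2/tier2 10 > Gen-6/tier2 3.
Gen-20/tier1 (26): +5 ; 13 left.
Gen-12 tier1 at 24: fill all 6 ; 7 left.
7 remain; put them into Gen-6 tier1 at 22.
Total = 26×5 + 24×6 + 22×7 = 428.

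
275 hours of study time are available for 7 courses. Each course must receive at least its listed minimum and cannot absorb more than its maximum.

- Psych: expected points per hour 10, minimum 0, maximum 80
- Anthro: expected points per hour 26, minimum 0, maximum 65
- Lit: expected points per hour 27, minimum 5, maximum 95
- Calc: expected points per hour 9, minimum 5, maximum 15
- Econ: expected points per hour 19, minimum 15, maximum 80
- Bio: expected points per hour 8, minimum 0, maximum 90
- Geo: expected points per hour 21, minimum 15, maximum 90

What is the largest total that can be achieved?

Meeting every minimum uses 0+0+5+5+15+0+15 = 40 hours, leaving 235.
Order the courses by expected points per hour: Lit 27 > Anthro 26 > Geo 21 > Econ 19 > Psych 10 > Calc 9 > Bio 8.
Give Lit 90 more to hit its cap of 95 → 145 left.
Give Anthro 65 more to hit its cap of 65 → 80 left.
Geo takes 75 more to reach its cap of 90 → 5 left.
Econ: +5 (room for 65) → 20. Pool exhausted.
Total = 26×65 + 27×95 + 9×5 + 19×20 + 21×90 = 6570.

6570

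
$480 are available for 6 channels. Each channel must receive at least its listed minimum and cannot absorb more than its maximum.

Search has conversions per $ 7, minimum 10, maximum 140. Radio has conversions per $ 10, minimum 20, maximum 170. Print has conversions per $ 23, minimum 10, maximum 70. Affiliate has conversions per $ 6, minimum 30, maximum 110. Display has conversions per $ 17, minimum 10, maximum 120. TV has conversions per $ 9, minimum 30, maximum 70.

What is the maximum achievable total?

6300

Meeting every minimum uses 10+20+10+30+10+30 = 110 $, leaving 370.
Order the channels by conversions per $: Print 23 > Display 17 > Radio 10 > TV 9 > Search 7 > Affiliate 6.
Print: +60 to 70 (cap) → 310 left.
Display: +110 to 120 (cap) → 200 left.
Radio: +150 to 170 (cap) → 50 left.
Give TV 40 more to hit its cap of 70 → 10 left.
Only 10 left; Search takes them to reach 20.
Total = 7×20 + 10×170 + 23×70 + 6×30 + 17×120 + 9×70 = 6300.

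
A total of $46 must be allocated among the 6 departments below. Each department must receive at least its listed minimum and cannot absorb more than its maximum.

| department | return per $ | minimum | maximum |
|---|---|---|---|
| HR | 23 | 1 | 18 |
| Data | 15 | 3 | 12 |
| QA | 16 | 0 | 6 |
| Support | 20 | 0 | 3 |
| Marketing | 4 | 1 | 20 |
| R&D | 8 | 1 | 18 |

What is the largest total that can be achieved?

802

Meeting every minimum uses 1+3+0+0+1+1 = 6 $, leaving 40.
Order the departments by return per $: HR 23 > Support 20 > QA 16 > Data 15 > R&D 8 > Marketing 4.
HR takes 17 more to reach its cap of 18 → 23 left.
Support: +3 to 3 (cap) → 20 left.
QA takes 6 more to reach its cap of 6 → 14 left.
Data takes 9 more to reach its cap of 12 → 5 left.
R&D: +5 (room for 17) → 6. Pool exhausted.
Total = 23×18 + 15×12 + 16×6 + 20×3 + 4×1 + 8×6 = 802.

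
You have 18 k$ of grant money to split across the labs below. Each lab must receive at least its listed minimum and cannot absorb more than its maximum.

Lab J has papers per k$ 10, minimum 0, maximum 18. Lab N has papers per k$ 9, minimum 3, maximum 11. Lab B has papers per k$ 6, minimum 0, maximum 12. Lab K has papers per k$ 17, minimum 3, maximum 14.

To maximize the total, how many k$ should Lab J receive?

Meeting every minimum uses 0+3+0+3 = 6 k$, leaving 12.
Order the labs by papers per k$: Lab K 17 > Lab J 10 > Lab N 9 > Lab B 6.
Lab K: +11 to 14 (cap) — 1 left.
Lab J has room for 18 more but only 1 remain, so it gets 1.

1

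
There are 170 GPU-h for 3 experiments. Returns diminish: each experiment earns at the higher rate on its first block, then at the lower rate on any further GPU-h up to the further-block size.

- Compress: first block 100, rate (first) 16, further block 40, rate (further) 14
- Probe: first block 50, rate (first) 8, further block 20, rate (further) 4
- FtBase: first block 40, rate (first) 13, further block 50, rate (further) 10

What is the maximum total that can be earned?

Treat each block as its own option and order by rate: Compress/first 16 > Compress/second 14 > FtBase/first 13 > FtBase/second 10 > Probe/first 8 > Probe/second 4.
Fill Compress first block (100 at 16) — 70 left.
Fill Compress second block (40 at 14) — 30 left.
FtBase first at 13: only 30 left, fill 30.
Total = 16×100 + 14×40 + 13×30 = 2550.

2550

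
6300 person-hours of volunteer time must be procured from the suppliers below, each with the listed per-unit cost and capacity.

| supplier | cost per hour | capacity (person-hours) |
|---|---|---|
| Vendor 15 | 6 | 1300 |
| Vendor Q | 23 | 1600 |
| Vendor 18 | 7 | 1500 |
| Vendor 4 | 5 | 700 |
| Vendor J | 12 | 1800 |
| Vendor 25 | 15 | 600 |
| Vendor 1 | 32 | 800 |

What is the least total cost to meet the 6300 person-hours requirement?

61600

Use suppliers in increasing cost order.
Vendor 4 (5): use full 700 — 5600 person-hours to go.
Vendor 15 (6): use full 1300 — 4300 person-hours to go.
Take 1500 from Vendor 18 at 7 — need 2800 more.
Take 1800 from Vendor J at 12 — need 1000 more.
Vendor 25 at 15: take all 600 person-hours — 400 still needed.
Vendor Q (23): take the remaining 400 — done.
Vendor 1: unused.
Cost = 700×5 + 1300×6 + 1500×7 + 1800×12 + 600×15 + 400×23 = 61600.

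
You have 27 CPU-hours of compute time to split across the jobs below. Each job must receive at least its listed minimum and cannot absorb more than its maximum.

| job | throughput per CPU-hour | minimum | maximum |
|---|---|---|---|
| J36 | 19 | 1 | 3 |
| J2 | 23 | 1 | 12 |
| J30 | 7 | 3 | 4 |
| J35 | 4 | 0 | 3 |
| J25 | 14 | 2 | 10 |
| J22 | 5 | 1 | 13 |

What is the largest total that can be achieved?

471

Meeting every minimum uses 1+1+3+0+2+1 = 8 CPU-hours, leaving 19.
Order the jobs by throughput per CPU-hour: J2 23 > J36 19 > J25 14 > J30 7 > J22 5 > J35 4.
J2: +11 to 12 (cap) ; 8 left.
J36: +2 to 3 (cap) ; 6 left.
J25: +6 (room for 8) → 8. Pool exhausted.
Total = 19×3 + 23×12 + 7×3 + 14×8 + 5×1 = 471.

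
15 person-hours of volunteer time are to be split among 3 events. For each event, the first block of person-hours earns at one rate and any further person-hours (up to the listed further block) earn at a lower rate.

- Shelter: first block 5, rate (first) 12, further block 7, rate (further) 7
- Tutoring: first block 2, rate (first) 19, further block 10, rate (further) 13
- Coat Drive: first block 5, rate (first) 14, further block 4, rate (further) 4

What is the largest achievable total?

212

Treat each block as its own option and order by rate: Tutoring/first 19 > Coat Drive/first 14 > Tutoring/second 13 > Shelter/first 12 > Shelter/second 7 > Coat Drive/second 4.
Tutoring/first (19): +2 ; 13 left.
Fill Coat Drive first block (5 at 14) ; 8 left.
8 remain; put them into Tutoring second at 13.
Total = 19×2 + 14×5 + 13×8 = 212.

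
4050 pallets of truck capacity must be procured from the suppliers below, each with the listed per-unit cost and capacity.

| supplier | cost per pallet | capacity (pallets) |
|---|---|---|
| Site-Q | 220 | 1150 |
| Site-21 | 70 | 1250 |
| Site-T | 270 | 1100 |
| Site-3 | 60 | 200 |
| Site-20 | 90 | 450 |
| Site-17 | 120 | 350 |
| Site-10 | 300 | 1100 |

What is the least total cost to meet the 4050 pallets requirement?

610500

Use suppliers in increasing cost order.
Site-3 at 60: take all 200 pallets ; 3850 still needed.
Take 1250 from Site-21 at 70 ; need 2600 more.
Site-20 at 90: take all 450 pallets ; 2150 still needed.
Site-17 (120): use full 350 ; 1800 pallets to go.
Site-Q (220): use full 1150 ; 650 pallets to go.
Site-T (270): take the remaining 650 ; done.
Site-10: unused.
Cost = 200×60 + 1250×70 + 450×90 + 350×120 + 1150×220 + 650×270 = 610500.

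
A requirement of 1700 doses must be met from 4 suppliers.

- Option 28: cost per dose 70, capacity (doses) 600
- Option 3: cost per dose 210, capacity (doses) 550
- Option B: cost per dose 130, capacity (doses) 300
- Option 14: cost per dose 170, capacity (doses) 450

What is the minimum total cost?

Fill from the cheapest supplier first.
Take 600 from Option 28 at 70 ; need 1100 more.
Option B (130): use full 300 ; 800 doses to go.
Option 14 (170): use full 450 ; 350 doses to go.
Option 3 at 210: take 350 of its 550 ; requirement met.
Cost = 600×70 + 300×130 + 450×170 + 350×210 = 231000.

231000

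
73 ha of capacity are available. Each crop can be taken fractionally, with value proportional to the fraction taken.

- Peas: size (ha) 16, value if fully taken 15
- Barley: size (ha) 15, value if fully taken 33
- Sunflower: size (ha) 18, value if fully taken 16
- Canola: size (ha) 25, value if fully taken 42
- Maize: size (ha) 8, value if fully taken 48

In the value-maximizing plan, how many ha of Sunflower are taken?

Rank by value-to-size ratio: Maize 48/8≈6, Barley 33/15≈2.2, Canola 42/25≈1.68, Peas 15/16≈0.938, Sunflower 16/18≈0.889.
Maize: take in full, 8 ha for value 48 → 65 left.
Barley: take in full, 15 ha for value 33 → 50 left.
Take all of Canola (25 ha, value 42) → 25 ha left.
Peas: take in full, 16 ha for value 15 → 9 left.
9 ha left: a 9/18 share of Sunflower gives 16×9/18 = 8.

9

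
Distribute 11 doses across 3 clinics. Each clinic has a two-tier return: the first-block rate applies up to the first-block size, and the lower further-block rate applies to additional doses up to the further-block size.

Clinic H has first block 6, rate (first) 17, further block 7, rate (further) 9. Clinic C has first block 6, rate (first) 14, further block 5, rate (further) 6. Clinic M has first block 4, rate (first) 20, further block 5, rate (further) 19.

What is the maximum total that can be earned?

Treat each block as its own option and order by rate: Clinic M/T1 20 > Clinic M/T2 19 > Clinic H/T1 17 > Clinic C/T1 14 > Clinic H/T2 9 > Clinic C/T2 6.
Clinic M/T1 (20): +4 — 7 left.
Fill Clinic M T2 block (5 at 19) — 2 left.
2 remain; put them into Clinic H T1 at 17.
Total = 20×4 + 19×5 + 17×2 = 209.

209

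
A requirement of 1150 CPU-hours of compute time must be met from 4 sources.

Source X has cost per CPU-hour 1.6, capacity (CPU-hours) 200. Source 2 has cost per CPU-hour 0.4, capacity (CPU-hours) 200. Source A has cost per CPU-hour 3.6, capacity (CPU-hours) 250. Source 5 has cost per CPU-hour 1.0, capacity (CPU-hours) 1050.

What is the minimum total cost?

Cheapest first:
Source 2 (0.4): use full 200 — 950 CPU-hours to go.
Take 950 from Source 5 at 1.0 to finish.
Source X, Source A: unused.
Cost = 200×0.4 + 950×1.0 = 1030.

1030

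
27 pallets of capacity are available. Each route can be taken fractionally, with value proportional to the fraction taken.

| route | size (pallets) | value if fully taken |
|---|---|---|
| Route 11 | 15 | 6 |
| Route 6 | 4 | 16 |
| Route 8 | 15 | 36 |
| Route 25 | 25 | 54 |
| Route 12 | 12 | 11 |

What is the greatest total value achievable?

Rank by value-to-size ratio: Route 6 16/4≈4, Route 8 36/15≈2.4, Route 25 54/25≈2.16, Route 12 11/12≈0.917, Route 11 6/15≈0.4.
Route 6: take in full, 4 pallets for value 16 — 23 left.
Take all of Route 8 (15 pallets, value 36) — 8 pallets left.
8 pallets left: a 8/25 share of Route 25 gives 54×8/25 = 17.28.
Total value = 69.28.

69.28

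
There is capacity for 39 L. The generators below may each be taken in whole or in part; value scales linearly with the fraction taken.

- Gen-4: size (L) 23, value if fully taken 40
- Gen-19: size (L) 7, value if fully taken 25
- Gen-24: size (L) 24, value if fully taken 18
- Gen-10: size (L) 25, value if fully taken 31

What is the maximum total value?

76.16

Rank by value-to-size ratio: Gen-19 25/7≈3.57, Gen-4 40/23≈1.74, Gen-10 31/25≈1.24, Gen-24 18/24≈0.75.
Gen-19: take in full, 7 L for value 25 — 32 left.
Gen-4: take in full, 23 L for value 40 — 9 left.
Fill the last 9 L with part of Gen-10: 9/25 of it earns 11.16.
Total value = 76.16.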